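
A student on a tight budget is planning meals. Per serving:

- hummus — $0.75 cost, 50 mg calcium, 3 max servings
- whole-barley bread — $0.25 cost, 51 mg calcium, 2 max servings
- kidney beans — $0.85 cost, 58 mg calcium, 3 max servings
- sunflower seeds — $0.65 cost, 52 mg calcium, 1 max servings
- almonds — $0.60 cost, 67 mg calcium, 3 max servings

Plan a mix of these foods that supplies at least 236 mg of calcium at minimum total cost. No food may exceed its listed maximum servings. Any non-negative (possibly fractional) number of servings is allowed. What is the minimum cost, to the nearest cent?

Cost per mg of calcium: whole-barley bread $0.0049, almonds $0.0090, sunflower seeds $0.0125, kidney beans $0.0147, hummus $0.0150.
Take 2 servings of whole-barley bread: +102.0 mg calcium for $0.50 (total $0.50, still need 134.0 mg).
Take 2 servings of almonds: +134.0 mg calcium for $1.20 (total $1.70, still need 0.0 mg).
Greedy by cheapest-per-mg is optimal for a single linear constraint, so the minimum cost is $1.70.

$1.70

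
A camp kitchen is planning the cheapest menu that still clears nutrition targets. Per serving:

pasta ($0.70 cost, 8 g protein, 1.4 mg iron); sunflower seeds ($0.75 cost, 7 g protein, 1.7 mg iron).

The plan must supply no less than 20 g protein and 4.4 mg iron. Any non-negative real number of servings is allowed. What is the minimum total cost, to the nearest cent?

$2.01

Check every corner: each single food scaled to meet both minima, and each pair solved so both constraints bind.
pasta only: max(20/8, 4.4/1.4) = 3.143 servings → $2.20.
sunflower seeds only: max(20/7, 4.4/1.7) = 2.857 servings → $2.14.
pasta + sunflower seeds with both tight: 0.8421 servings and 1.895 servings → $2.01.
Cheapest feasible corner: $2.01.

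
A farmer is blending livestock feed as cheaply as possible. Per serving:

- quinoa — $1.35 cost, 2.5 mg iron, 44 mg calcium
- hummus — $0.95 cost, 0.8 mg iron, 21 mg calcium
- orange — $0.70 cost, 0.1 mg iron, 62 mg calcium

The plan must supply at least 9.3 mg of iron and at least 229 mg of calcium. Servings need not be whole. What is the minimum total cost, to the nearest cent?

The cheapest plan sits at a corner of the feasible region — with two constraints it uses at most two foods.
quinoa only: max(9.3/2.5, 229/44) = 5.205 servings → $7.03.
hummus only: max(9.3/0.8, 229/21) = 11.62 servings → $11.04.
orange only: max(9.3/0.1, 229/62) = 93 servings → $65.10.
quinoa + hummus with both tight: 0.6994 servings and 9.439 servings → $9.91.
quinoa + orange with both tight: 3.677 servings and 1.084 servings → $5.72.
hummus + orange: intersection lies outside the first quadrant.
The minimum over all feasible corners is $5.72.

$5.72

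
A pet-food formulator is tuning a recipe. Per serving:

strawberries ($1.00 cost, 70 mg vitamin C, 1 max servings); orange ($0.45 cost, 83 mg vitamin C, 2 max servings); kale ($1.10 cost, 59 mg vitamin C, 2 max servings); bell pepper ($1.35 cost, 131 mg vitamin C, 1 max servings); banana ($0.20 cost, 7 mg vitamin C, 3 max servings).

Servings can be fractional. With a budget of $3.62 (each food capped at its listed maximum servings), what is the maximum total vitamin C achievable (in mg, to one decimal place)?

Vitamin C per dollar: orange 184.4, bell pepper 97.04, strawberries 70, kale 53.64, banana 35.
Take 2 servings of orange: spends $0.90, +166.0 mg vitamin C (running total 166.0 mg).
Take 1 serving of bell pepper: spends $1.35, +131.0 mg vitamin C (running total 297.0 mg).
Take 1 serving of strawberries: spends $1.00, +70.0 mg vitamin C (running total 367.0 mg).
Take 0.3364 servings of kale: spends $0.37, +19.8 mg vitamin C (running total 386.8 mg).
Filling greedily by vitamin C-per-dollar is optimal for one linear limit, giving 386.8 mg.

386.8 mg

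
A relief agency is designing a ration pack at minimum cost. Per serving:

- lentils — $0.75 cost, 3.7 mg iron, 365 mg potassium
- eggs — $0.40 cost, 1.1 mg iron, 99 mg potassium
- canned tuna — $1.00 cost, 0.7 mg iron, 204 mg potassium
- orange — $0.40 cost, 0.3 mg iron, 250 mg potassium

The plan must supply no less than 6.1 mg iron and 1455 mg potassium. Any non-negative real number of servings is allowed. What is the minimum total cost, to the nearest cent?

$2.55

An LP optimum is at a vertex; with two nutrient constraints at most two foods are used. Check each candidate.
lentils only: max(6.1/3.7, 1455/365) = 3.986 servings → $2.99.
eggs only: max(6.1/1.1, 1455/99) = 14.7 servings → $5.88.
canned tuna only: max(6.1/0.7, 1455/204) = 8.714 servings → $8.71.
orange only: max(6.1/0.3, 1455/250) = 20.33 servings → $8.13.
lentils + eggs with both targets exact would need a negative amount; discard.
lentils + canned tuna with both tight: 0.4524 servings and 6.323 servings → $6.66.
lentils + orange with both tight: 1.335 servings and 3.871 servings → $2.55.
eggs + canned tuna with both tight: 1.456 servings and 6.426 servings → $7.01.
eggs + orange with both tight: 4.437 servings and 4.063 servings → $3.40.
canned tuna + orange: the both-tight solution has a negative serving — not a feasible corner.
The minimum over all feasible corners is $2.55.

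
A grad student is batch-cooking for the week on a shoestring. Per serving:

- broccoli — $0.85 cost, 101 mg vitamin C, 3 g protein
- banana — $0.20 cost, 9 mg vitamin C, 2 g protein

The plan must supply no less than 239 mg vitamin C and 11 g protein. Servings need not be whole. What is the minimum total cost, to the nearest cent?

The cheapest plan sits at a corner of the feasible region — with two constraints it uses at most two foods.
broccoli only: max(239/101, 11/3) = 3.667 servings → $3.12.
banana only: max(239/9, 11/2) = 26.56 servings → $5.31.
broccoli + banana with both tight: 2.166 servings and 2.251 servings → $2.29.
The minimum over all feasible corners is $2.29.

$2.29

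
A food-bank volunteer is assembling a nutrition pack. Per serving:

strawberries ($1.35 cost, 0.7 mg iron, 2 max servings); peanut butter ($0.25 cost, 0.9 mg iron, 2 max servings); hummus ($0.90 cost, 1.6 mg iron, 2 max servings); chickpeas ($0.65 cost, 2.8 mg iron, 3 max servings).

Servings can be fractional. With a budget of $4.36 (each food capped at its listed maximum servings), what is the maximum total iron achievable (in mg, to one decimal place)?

13.5 mg

Iron per dollar: chickpeas 4.308, peanut butter 3.6, hummus 1.778, strawberries 0.5185.
Take 3 servings of chickpeas: spends $1.95, +8.4 mg iron (running total 8.4 mg).
Take 2 servings of peanut butter: spends $0.50, +1.8 mg iron (running total 10.2 mg).
Take 2 servings of hummus: spends $1.80, +3.2 mg iron (running total 13.4 mg).
Take 0.08148 servings of strawberries: spends $0.11, +0.1 mg iron (running total 13.5 mg).
Filling greedily by iron-per-dollar is optimal for one linear limit, giving 13.5 mg.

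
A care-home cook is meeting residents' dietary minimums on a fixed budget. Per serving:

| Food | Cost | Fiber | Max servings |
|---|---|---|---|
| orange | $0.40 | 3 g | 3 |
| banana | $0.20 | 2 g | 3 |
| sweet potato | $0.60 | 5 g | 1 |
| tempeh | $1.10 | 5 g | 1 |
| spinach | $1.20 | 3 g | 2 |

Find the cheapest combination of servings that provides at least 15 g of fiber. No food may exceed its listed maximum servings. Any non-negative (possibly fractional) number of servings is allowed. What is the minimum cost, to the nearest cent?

Cost per g of fiber: banana $0.1000, sweet potato $0.1200, orange $0.1333, tempeh $0.2200, spinach $0.4000.
Take 3 servings of banana: +6.0 g fiber for $0.60 (total $0.60, still need 9.0 g).
Take 1 serving of sweet potato: +5.0 g fiber for $0.60 (total $1.20, still need 4.0 g).
Take 1.333 servings of orange: +4.0 g fiber for $0.53 (total $1.73, still need 0.0 g).
Greedy by cheapest-per-g is optimal for a single linear constraint, so the minimum cost is $1.73.

$1.73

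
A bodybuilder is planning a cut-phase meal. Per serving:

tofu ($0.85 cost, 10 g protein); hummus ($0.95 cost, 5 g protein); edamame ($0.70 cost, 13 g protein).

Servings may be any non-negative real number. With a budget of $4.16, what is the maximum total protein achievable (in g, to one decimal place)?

77.3 g

Protein per dollar: edamame 18.57, tofu 11.76, hummus 5.263.
With no serving limits, spend the whole cost allowance on edamame: $4.16 / $0.70 × 13 g = 77.3 g.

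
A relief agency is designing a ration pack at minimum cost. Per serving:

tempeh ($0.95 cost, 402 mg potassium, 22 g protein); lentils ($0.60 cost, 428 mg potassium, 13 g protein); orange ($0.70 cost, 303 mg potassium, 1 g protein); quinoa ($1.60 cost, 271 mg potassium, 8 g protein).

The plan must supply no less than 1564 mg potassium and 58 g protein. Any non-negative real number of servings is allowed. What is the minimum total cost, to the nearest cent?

$2.61

The cheapest plan sits at a corner of the feasible region — with two constraints it uses at most two foods.
tempeh only: max(1564/402, 58/22) = 3.891 servings → $3.70.
lentils only: max(1564/428, 58/13) = 4.462 servings → $2.68.
orange only: max(1564/303, 58/1) = 58 servings → $40.60.
quinoa only: max(1564/271, 58/8) = 7.25 servings → $11.60.
tempeh + lentils with both tight: 1.072 servings and 2.647 servings → $2.61.
tempeh + orange with both tight: 2.556 servings and 1.771 servings → $3.67.
tempeh + quinoa with both tight: 1.168 servings and 4.039 servings → $7.57.
lentils + orange: the both-tight solution has a negative serving — not a feasible corner.
lentils + quinoa: intersection lies outside the first quadrant.
orange + quinoa: intersection lies outside the first quadrant.
The minimum over all feasible corners is $2.61.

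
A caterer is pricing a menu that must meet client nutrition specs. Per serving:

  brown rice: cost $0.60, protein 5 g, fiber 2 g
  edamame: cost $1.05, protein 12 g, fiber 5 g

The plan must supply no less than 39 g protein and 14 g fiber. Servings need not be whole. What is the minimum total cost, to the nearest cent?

$3.41

brown rice only: max(39/5, 14/2) = 7.8 servings → $4.68.
edamame only: max(39/12, 14/5) = 3.25 servings → $3.41.
brown rice + edamame with both targets exact would need a negative amount; discard.
So the least-cost plan costs $3.41.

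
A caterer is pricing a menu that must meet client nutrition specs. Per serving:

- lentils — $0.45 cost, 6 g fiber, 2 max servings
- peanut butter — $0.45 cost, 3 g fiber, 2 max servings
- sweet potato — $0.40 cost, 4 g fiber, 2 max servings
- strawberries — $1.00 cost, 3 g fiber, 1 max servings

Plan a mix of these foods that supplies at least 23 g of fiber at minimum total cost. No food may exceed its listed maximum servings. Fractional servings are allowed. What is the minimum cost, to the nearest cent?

$2.15

Cost per g of fiber: lentils $0.0750, sweet potato $0.1000, peanut butter $0.1500, strawberries $0.3333.
Take 2 servings of lentils: +12.0 g fiber for $0.90 (total $0.90, still need 11.0 g).
Take 2 servings of sweet potato: +8.0 g fiber for $0.80 (total $1.70, still need 3.0 g).
Take 1 serving of peanut butter: +3.0 g fiber for $0.45 (total $2.15, still need 0.0 g).
Filling from the cheapest source first is optimal under one linear minimum: $2.15.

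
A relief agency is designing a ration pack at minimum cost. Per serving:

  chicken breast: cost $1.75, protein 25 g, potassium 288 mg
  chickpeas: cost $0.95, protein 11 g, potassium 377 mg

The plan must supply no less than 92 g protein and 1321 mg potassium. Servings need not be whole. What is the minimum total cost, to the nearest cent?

With two linear requirements the optimum uses one or two foods; enumerate the corners.
chicken breast only: max(92/25, 1321/288) = 4.587 servings → $8.03.
chickpeas only: max(92/11, 1321/377) = 8.364 servings → $7.95.
chicken breast + chickpeas with both tight: 3.221 servings and 1.043 servings → $6.63.
Cheapest feasible corner: $6.63.

$6.63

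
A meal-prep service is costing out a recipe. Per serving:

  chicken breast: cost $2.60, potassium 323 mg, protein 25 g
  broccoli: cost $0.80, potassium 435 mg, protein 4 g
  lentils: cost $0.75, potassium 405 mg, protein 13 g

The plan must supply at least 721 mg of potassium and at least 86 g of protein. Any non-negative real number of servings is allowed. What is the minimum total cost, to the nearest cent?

$4.96

Two binding constraints pin down two serving amounts, so the optimal mix uses at most two foods. The candidates are each food alone (scaled to the tighter of potassium/protein) and each pair with both constraints tight.
chicken breast only: max(721/323, 86/25) = 3.44 servings → $8.94.
broccoli only: max(721/435, 86/4) = 21.5 servings → $17.20.
lentils only: max(721/405, 86/13) = 6.615 servings → $4.96.
chicken breast + broccoli with both targets exact would need a negative amount; discard.
chicken breast + lentils: the both-tight solution has a negative serving — not a feasible corner.
broccoli + lentils: intersection lies outside the first quadrant.
The minimum over all feasible corners is $4.96.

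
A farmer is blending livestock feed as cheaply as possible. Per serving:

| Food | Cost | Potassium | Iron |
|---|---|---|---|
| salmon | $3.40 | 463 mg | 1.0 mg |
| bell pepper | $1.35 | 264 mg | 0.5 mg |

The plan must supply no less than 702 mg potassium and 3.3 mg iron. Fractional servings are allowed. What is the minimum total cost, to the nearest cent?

The cheapest plan sits at a corner of the feasible region — with two constraints it uses at most two foods.
salmon only: max(702/463, 3.3/1.0) = 3.3 servings → $11.22.
bell pepper only: max(702/264, 3.3/0.5) = 6.6 servings → $8.91.
salmon + bell pepper: intersection lies outside the first quadrant.
The minimum over all feasible corners is $8.91.

$8.91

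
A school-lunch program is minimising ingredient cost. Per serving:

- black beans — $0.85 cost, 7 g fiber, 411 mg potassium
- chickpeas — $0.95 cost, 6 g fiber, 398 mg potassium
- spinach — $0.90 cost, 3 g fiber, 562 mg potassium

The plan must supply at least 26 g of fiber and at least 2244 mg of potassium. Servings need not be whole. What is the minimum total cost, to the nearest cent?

black beans only: max(26/7, 2244/411) = 5.46 servings → $4.64.
chickpeas only: max(26/6, 2244/398) = 5.638 servings → $5.36.
spinach only: max(26/3, 2244/562) = 8.667 servings → $7.80.
black beans + chickpeas with both targets exact would need a negative amount; discard.
black beans + spinach with both tight: 2.917 servings and 1.859 servings → $4.15.
chickpeas + spinach with both tight: 3.618 servings and 1.431 servings → $4.72.
Cheapest feasible corner: $4.15.

$4.15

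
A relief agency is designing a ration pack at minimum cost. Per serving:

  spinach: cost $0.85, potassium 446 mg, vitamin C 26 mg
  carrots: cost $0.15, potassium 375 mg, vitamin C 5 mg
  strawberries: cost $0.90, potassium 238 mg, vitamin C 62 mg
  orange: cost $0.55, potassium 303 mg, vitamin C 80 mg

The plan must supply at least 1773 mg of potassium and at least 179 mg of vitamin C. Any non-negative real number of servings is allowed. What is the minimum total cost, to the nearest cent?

$1.59

This is a tiny linear program; its minimum lies at a vertex of the feasible set. List the vertices and price them.
spinach only: max(1773/446, 179/26) = 6.885 servings → $5.85.
carrots only: max(1773/375, 179/5) = 35.8 servings → $5.37.
strawberries only: max(1773/238, 179/62) = 7.45 servings → $6.70.
orange only: max(1773/303, 179/80) = 5.851 servings → $3.22.
spinach + carrots: the both-tight solution has a negative serving — not a feasible corner.
spinach + strawberries with both tight: 3.137 servings and 1.572 servings → $4.08.
spinach + orange with both tight: 3.151 servings and 1.213 servings → $3.35.
carrots + strawberries with both tight: 3.052 servings and 2.641 servings → $2.83.
carrots + orange with both tight: 3.075 servings and 2.045 servings → $1.59.
strawberries + orange: the both-tight solution has a negative serving — not a feasible corner.
The minimum over all feasible corners is $1.59.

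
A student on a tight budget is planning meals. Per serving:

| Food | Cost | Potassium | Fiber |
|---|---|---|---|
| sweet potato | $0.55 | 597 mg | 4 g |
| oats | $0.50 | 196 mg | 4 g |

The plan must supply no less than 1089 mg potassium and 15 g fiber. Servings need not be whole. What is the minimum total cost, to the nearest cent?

Two binding constraints pin down two serving amounts, so the optimal mix uses at most two foods. The candidates are each food alone (scaled to the tighter of potassium/fiber) and each pair with both constraints tight.
sweet potato only: max(1089/597, 15/4) = 3.75 servings → $2.06.
oats only: max(1089/196, 15/4) = 5.556 servings → $2.78.
sweet potato + oats with both tight: 0.8828 servings and 2.867 servings → $1.92.
The minimum over all feasible corners is $1.92.

$1.92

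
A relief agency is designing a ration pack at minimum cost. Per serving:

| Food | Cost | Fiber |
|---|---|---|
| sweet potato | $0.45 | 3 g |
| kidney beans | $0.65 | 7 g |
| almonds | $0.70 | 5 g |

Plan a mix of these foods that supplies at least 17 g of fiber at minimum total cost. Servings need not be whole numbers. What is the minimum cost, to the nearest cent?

$1.58

Cost per g of fiber: kidney beans $0.0929, almonds $0.1400, sweet potato $0.1500.
With no serving limits, use only kidney beans: 17 g / 7 g = 2.429 servings × $0.65 = $1.58.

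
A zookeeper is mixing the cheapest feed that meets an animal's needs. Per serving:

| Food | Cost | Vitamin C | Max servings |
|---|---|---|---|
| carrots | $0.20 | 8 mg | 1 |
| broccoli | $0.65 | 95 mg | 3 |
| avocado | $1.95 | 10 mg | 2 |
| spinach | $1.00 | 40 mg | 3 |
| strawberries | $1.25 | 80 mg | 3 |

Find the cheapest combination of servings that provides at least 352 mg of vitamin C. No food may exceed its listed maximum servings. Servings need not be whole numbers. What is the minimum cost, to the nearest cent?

Cost per mg of vitamin C: broccoli $0.0068, strawberries $0.0156, carrots $0.0250, spinach $0.0250, avocado $0.1950.
Take 3 servings of broccoli: +285.0 mg vitamin C for $1.95 (total $1.95, still need 67.0 mg).
Take 0.8375 servings of strawberries: +67.0 mg vitamin C for $1.05 (total $3.00, still need 0.0 mg).
Filling from the cheapest source first is optimal under one linear minimum: $3.00.

$3.00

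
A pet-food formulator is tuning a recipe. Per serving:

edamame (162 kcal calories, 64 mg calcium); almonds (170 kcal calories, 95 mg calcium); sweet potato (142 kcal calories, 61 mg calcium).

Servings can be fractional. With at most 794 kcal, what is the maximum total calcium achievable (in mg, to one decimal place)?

443.7 mg

Calcium per kcal: almonds 0.5588, sweet potato 0.4296, edamame 0.3951.
With no serving limits, spend the whole calories allowance on almonds: 794 kcal / 170 kcal × 95 mg = 443.7 mg.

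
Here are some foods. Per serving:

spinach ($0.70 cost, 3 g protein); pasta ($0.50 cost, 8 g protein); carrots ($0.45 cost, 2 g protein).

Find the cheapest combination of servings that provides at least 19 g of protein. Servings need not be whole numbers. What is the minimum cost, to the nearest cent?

$1.19

Cost per g of protein: pasta $0.0625, carrots $0.2250, spinach $0.2333.
With no serving limits, use only pasta: 19 g / 8 g = 2.375 servings × $0.50 = $1.19.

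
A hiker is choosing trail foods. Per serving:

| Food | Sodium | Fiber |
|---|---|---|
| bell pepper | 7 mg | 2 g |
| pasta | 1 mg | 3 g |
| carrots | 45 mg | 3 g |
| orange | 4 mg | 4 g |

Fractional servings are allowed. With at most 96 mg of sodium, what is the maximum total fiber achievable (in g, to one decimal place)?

288.0 g

Fiber per mg sodium: pasta 3, orange 1, bell pepper 0.2857, carrots 0.06667.
With no serving limits, spend the whole sodium allowance on pasta: 96 mg / 1 mg × 3 g = 288.0 g.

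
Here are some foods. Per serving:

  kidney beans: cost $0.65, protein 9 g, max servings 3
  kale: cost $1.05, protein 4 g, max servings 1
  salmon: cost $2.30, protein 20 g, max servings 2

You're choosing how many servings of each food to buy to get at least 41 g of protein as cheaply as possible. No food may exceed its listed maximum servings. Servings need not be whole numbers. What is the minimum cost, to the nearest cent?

Cost per g of protein: kidney beans $0.0722, salmon $0.1150, kale $0.2625.
Take 3 servings of kidney beans: +27.0 g protein for $1.95 (total $1.95, still need 14.0 g).
Take 0.7 servings of salmon: +14.0 g protein for $1.61 (total $3.56, still need 0.0 g).
Greedy by cheapest-per-g is optimal for a single linear constraint, so the minimum cost is $3.56.

$3.56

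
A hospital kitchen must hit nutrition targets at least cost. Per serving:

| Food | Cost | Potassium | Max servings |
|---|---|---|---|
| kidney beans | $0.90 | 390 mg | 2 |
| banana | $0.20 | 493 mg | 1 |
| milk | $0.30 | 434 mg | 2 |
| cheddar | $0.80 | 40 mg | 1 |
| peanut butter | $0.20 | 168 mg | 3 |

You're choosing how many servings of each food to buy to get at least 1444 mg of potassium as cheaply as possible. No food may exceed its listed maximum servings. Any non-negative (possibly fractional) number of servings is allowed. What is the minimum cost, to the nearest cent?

Cost per mg of potassium: banana $0.0004, milk $0.0007, peanut butter $0.0012, kidney beans $0.0023, cheddar $0.0200.
Take 1 serving of banana: +493.0 mg potassium for $0.20 (total $0.20, still need 951.0 mg).
Take 2 servings of milk: +868.0 mg potassium for $0.60 (total $0.80, still need 83.0 mg).
Take 0.494 servings of peanut butter: +83.0 mg potassium for $0.10 (total $0.90, still need 0.0 mg).
Filling from the cheapest source first is optimal under one linear minimum: $0.90.

$0.90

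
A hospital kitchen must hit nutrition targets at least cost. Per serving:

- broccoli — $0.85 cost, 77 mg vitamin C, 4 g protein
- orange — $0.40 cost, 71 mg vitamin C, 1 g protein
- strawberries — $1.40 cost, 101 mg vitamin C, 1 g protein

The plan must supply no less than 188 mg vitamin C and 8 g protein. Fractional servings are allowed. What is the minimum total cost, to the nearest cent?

For a min-cost LP with two ≥-constraints, a basic feasible solution has at most two positive variables.
broccoli only: max(188/77, 8/4) = 2.442 servings → $2.08.
orange only: max(188/71, 8/1) = 8 servings → $3.20.
strawberries only: max(188/101, 8/1) = 8 servings → $11.20.
broccoli + orange with both tight: 1.836 servings and 0.657 servings → $1.82.
broccoli + strawberries with both tight: 1.896 servings and 0.4159 servings → $2.19.
orange + strawberries: the both-tight solution has a negative serving — not a feasible corner.
The minimum over all feasible corners is $1.82.

$1.82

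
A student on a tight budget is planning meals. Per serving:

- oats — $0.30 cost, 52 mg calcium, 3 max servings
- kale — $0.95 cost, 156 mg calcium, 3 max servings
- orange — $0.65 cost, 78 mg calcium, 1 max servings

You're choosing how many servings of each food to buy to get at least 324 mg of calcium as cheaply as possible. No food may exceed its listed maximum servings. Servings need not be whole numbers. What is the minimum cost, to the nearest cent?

$1.92

Cost per mg of calcium: oats $0.0058, kale $0.0061, orange $0.0083.
Take 3 servings of oats: +156.0 mg calcium for $0.90 (total $0.90, still need 168.0 mg).
Take 1.077 servings of kale: +168.0 mg calcium for $1.02 (total $1.92, still need 0.0 mg).
Greedy by cheapest-per-mg is optimal for a single linear constraint, so the minimum cost is $1.92.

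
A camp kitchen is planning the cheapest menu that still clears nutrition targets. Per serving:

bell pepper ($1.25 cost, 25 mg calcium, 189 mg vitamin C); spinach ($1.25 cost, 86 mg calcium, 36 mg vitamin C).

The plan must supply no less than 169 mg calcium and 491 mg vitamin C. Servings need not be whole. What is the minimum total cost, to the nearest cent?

For a min-cost LP with two ≥-constraints, a basic feasible solution has at most two positive variables.
bell pepper only: max(169/25, 491/189) = 6.76 servings → $8.45.
spinach only: max(169/86, 491/36) = 13.64 servings → $17.05.
bell pepper + spinach with both tight: 2.354 servings and 1.281 servings → $4.54.
Cheapest feasible corner: $4.54.

$4.54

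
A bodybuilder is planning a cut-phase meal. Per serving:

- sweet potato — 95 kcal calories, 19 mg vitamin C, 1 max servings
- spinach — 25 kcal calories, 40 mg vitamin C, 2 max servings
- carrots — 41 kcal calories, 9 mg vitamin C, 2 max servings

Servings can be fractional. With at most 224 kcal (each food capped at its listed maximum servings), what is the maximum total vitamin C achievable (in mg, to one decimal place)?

116.4 mg

Vitamin C per kcal: spinach 1.6, carrots 0.2195, sweet potato 0.2.
Take 2 servings of spinach: uses 50 kcal, +80.0 mg vitamin C (running total 80.0 mg).
Take 2 servings of carrots: uses 82 kcal, +18.0 mg vitamin C (running total 98.0 mg).
Take 0.9684 servings of sweet potato: uses 92 kcal, +18.4 mg vitamin C (running total 116.4 mg).
Greedy by best ratio exhausts the calories allowance optimally: 116.4 mg.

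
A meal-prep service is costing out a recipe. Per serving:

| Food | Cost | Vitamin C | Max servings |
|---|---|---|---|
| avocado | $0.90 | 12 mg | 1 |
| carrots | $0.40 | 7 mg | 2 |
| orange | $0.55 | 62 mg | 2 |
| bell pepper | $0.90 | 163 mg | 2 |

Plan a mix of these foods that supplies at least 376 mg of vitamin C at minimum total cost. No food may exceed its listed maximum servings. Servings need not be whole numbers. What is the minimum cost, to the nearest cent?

$2.24

Cost per mg of vitamin C: bell pepper $0.0055, orange $0.0089, carrots $0.0571, avocado $0.0750.
Take 2 servings of bell pepper: +326.0 mg vitamin C for $1.80 (total $1.80, still need 50.0 mg).
Take 0.8065 servings of orange: +50.0 mg vitamin C for $0.44 (total $2.24, still need 0.0 mg).
Filling from the cheapest source first is optimal under one linear minimum: $2.24.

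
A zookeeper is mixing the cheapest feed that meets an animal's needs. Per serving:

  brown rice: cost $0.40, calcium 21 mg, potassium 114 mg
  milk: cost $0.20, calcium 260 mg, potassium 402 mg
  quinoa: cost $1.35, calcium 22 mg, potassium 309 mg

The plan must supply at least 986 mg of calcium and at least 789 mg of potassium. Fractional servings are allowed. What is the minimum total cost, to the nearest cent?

$0.76

brown rice only: max(986/21, 789/114) = 46.95 servings → $18.78.
milk only: max(986/260, 789/402) = 3.792 servings → $0.76.
quinoa only: max(986/22, 789/309) = 44.82 servings → $60.50.
brown rice + milk: intersection lies outside the first quadrant.
brown rice + quinoa: intersection lies outside the first quadrant.
milk + quinoa: intersection lies outside the first quadrant.
Cheapest feasible corner: $0.76.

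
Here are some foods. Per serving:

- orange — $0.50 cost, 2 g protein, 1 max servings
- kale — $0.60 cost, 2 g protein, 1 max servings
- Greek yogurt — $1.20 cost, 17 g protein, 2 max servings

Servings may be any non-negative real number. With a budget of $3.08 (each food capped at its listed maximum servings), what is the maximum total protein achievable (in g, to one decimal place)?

36.6 g

Protein per dollar: Greek yogurt 14.17, orange 4, kale 3.333.
Take 2 servings of Greek yogurt: spends $2.40, +34.0 g protein (running total 34.0 g).
Take 1 serving of orange: spends $0.50, +2.0 g protein (running total 36.0 g).
Take 0.3 servings of kale: spends $0.18, +0.6 g protein (running total 36.6 g).
Greedy by best ratio exhausts the cost allowance optimally: 36.6 g.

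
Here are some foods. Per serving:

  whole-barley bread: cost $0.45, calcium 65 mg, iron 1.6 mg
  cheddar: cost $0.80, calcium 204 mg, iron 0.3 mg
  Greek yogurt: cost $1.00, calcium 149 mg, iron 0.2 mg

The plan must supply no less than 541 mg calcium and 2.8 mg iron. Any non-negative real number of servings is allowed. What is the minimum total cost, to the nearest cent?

$2.38

With two linear requirements the optimum uses one or two foods; enumerate the corners.
whole-barley bread only: max(541/65, 2.8/1.6) = 8.323 servings → $3.75.
cheddar only: max(541/204, 2.8/0.3) = 9.333 servings → $7.47.
Greek yogurt only: max(541/149, 2.8/0.2) = 14 servings → $14.00.
whole-barley bread + cheddar with both tight: 1.332 servings and 2.227 servings → $2.38.
whole-barley bread + Greek yogurt with both tight: 1.371 servings and 3.033 servings → $3.65.
cheddar + Greek yogurt: the both-tight solution has a negative serving — not a feasible corner.
The minimum over all feasible corners is $2.38.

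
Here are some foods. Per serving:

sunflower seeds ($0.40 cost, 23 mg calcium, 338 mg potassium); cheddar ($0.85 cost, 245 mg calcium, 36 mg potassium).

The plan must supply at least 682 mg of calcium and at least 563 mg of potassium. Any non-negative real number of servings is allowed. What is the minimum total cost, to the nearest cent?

$2.81

This is a tiny linear program; its minimum lies at a vertex of the feasible set. List the vertices and price them.
sunflower seeds only: max(682/23, 563/338) = 29.65 servings → $11.86.
cheddar only: max(682/245, 563/36) = 15.64 servings → $13.29.
sunflower seeds + cheddar with both tight: 1.383 servings and 2.654 servings → $2.81.
Cheapest feasible corner: $2.81.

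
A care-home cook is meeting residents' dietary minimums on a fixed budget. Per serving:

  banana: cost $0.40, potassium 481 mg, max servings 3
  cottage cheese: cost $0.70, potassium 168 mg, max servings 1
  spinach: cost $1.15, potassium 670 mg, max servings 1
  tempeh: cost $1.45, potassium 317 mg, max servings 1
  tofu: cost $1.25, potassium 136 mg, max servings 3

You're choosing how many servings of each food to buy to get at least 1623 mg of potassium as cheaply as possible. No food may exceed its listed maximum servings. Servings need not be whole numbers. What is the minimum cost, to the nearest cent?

$1.51

Cost per mg of potassium: banana $0.0008, spinach $0.0017, cottage cheese $0.0042, tempeh $0.0046, tofu $0.0092.
Take 3 servings of banana: +1443.0 mg potassium for $1.20 (total $1.20, still need 180.0 mg).
Take 0.2687 servings of spinach: +180.0 mg potassium for $0.31 (total $1.51, still need 0.0 mg).
Filling from the cheapest source first is optimal under one linear minimum: $1.51.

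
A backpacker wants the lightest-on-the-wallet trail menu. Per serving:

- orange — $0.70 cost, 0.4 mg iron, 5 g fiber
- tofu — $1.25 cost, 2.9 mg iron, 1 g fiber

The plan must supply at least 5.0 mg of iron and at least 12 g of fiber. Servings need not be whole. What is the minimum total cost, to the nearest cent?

Compare the cost at each extreme point of the feasible region.
orange only: max(5.0/0.4, 12/5) = 12.5 servings → $8.75.
tofu only: max(5.0/2.9, 12/1) = 12 servings → $15.00.
orange + tofu with both tight: 2.113 servings and 1.433 servings → $3.27.
Cheapest feasible corner: $3.27.

$3.27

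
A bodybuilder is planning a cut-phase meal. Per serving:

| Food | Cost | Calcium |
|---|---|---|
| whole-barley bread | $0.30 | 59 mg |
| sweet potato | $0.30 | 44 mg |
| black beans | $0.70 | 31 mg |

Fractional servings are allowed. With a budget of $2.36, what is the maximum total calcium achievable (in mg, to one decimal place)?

464.1 mg

Calcium per dollar: whole-barley bread 196.7, sweet potato 146.7, black beans 44.29.
With no serving limits, spend the whole cost allowance on whole-barley bread: $2.36 / $0.30 × 59 mg = 464.1 mg.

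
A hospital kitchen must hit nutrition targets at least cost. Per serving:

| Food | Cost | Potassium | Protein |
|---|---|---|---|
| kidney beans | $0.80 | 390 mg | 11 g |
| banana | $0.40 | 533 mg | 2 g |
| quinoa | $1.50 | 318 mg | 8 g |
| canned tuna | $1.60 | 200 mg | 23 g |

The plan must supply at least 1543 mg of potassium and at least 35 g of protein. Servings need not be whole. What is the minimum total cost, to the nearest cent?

This is a tiny linear program; its minimum lies at a vertex of the feasible set. List the vertices and price them.
kidney beans only: max(1543/390, 35/11) = 3.956 servings → $3.17.
banana only: max(1543/533, 35/2) = 17.5 servings → $7.00.
quinoa only: max(1543/318, 35/8) = 4.852 servings → $7.28.
canned tuna only: max(1543/200, 35/23) = 7.715 servings → $12.34.
kidney beans + banana with both tight: 3.063 servings and 0.6537 servings → $2.71.
kidney beans + quinoa: intersection lies outside the first quadrant.
kidney beans + canned tuna: intersection lies outside the first quadrant.
banana + quinoa with both tight: 0.3346 servings and 4.291 servings → $6.57.
banana + canned tuna with both tight: 2.402 servings and 1.313 servings → $3.06.
quinoa + canned tuna: the both-tight solution has a negative serving — not a feasible corner.
The minimum over all feasible corners is $2.71.

$2.71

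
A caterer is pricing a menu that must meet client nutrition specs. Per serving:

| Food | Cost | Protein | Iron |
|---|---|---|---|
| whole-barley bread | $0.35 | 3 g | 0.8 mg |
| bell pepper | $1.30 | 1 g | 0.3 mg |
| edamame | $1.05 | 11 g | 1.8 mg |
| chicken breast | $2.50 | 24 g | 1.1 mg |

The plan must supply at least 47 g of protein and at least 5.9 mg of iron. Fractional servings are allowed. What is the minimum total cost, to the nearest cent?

The cheapest plan sits at a corner of the feasible region — with two constraints it uses at most two foods.
whole-barley bread only: max(47/3, 5.9/0.8) = 15.67 servings → $5.48.
bell pepper only: max(47/1, 5.9/0.3) = 47 servings → $61.10.
edamame only: max(47/11, 5.9/1.8) = 4.273 servings → $4.49.
chicken breast only: max(47/24, 5.9/1.1) = 5.364 servings → $13.41.
whole-barley bread + bell pepper: the both-tight solution has a negative serving — not a feasible corner.
whole-barley bread + edamame: intersection lies outside the first quadrant.
whole-barley bread + chicken breast with both tight: 5.654 servings and 1.252 servings → $5.11.
bell pepper + edamame with both targets exact would need a negative amount; discard.
bell pepper + chicken breast with both tight: 14.74 servings and 1.344 servings → $22.52.
edamame + chicken breast with both tight: 2.891 servings and 0.6334 servings → $4.62.
The minimum over all feasible corners is $4.49.

$4.49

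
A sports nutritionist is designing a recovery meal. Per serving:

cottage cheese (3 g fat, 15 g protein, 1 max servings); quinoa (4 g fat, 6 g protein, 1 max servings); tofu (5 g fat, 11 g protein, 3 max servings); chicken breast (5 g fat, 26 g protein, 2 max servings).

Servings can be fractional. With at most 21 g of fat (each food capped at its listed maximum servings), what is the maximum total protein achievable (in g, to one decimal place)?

84.6 g

Protein per g fat: chicken breast 5.2, cottage cheese 5, tofu 2.2, quinoa 1.5.
Take 2 servings of chicken breast: uses 10 g fat, +52.0 g protein (running total 52.0 g).
Take 1 serving of cottage cheese: uses 3 g fat, +15.0 g protein (running total 67.0 g).
Take 1.6 servings of tofu: uses 8 g fat, +17.6 g protein (running total 84.6 g).
Greedy by best ratio exhausts the fat allowance optimally: 84.6 g.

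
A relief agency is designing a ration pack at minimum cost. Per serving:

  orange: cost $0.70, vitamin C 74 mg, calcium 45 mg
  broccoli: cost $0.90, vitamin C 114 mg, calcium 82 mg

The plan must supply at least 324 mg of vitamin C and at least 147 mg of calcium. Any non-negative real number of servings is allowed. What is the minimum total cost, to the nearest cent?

$2.56

orange only: max(324/74, 147/45) = 4.378 servings → $3.06.
broccoli only: max(324/114, 147/82) = 2.842 servings → $2.56.
orange + broccoli with both targets exact would need a negative amount; discard.
The minimum over all feasible corners is $2.56.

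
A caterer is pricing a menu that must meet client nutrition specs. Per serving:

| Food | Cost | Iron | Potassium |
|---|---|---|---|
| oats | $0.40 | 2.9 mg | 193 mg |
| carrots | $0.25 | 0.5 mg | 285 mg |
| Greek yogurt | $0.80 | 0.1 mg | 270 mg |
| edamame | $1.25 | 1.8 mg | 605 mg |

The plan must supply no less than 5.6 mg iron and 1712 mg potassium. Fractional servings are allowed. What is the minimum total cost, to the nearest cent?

At the optimum either one food covers both requirements or two foods hit both targets exactly; no other combination can be cheaper.
oats only: max(5.6/2.9, 1712/193) = 8.87 servings → $3.55.
carrots only: max(5.6/0.5, 1712/285) = 11.2 servings → $2.80.
Greek yogurt only: max(5.6/0.1, 1712/270) = 56 servings → $44.80.
edamame only: max(5.6/1.8, 1712/605) = 3.111 servings → $3.89.
oats + carrots with both tight: 1.014 servings and 5.321 servings → $1.74.
oats + Greek yogurt with both tight: 1.756 servings and 5.086 servings → $4.77.
oats + edamame with both tight: 0.2178 servings and 2.76 servings → $3.54.
carrots + Greek yogurt: the both-tight solution has a negative serving — not a feasible corner.
carrots + edamame with both targets exact would need a negative amount; discard.
Greek yogurt + edamame: the both-tight solution has a negative serving — not a feasible corner.
The minimum over all feasible corners is $1.74.

$1.74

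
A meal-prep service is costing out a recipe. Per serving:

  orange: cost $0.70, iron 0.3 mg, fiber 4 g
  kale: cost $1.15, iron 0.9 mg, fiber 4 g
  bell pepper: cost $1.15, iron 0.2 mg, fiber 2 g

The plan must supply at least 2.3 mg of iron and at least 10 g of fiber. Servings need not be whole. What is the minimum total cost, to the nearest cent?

A basic optimal solution has at most two foods positive. Try each food alone and each pair with both targets met exactly.
orange only: max(2.3/0.3, 10/4) = 7.667 servings → $5.37.
kale only: max(2.3/0.9, 10/4) = 2.556 servings → $2.94.
bell pepper only: max(2.3/0.2, 10/2) = 11.5 servings → $13.22.
orange + kale: the both-tight solution has a negative serving — not a feasible corner.
orange + bell pepper with both targets exact would need a negative amount; discard.
kale + bell pepper with both targets exact would need a negative amount; discard.
Cheapest feasible corner: $2.94.

$2.94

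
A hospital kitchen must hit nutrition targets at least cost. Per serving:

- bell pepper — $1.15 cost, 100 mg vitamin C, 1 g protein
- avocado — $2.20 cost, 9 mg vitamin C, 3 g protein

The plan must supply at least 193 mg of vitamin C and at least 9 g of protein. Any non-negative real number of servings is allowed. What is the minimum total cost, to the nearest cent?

$7.31

A basic optimal solution has at most two foods positive. Try each food alone and each pair with both targets met exactly.
bell pepper only: max(193/100, 9/1) = 9 servings → $10.35.
avocado only: max(193/9, 9/3) = 21.44 servings → $47.18.
bell pepper + avocado with both tight: 1.711 servings and 2.43 servings → $7.31.
Cheapest feasible corner: $7.31.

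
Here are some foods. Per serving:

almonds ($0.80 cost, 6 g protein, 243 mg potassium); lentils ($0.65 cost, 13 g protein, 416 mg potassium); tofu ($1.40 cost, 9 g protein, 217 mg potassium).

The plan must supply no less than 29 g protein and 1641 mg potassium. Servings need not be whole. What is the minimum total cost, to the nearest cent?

Check every corner: each single food scaled to meet both minima, and each pair solved so both constraints bind.
almonds only: max(29/6, 1641/243) = 6.753 servings → $5.40.
lentils only: max(29/13, 1641/416) = 3.945 servings → $2.56.
tofu only: max(29/9, 1641/217) = 7.562 servings → $10.59.
almonds + lentils: the both-tight solution has a negative serving — not a feasible corner.
almonds + tofu: intersection lies outside the first quadrant.
lentils + tofu: the both-tight solution has a negative serving — not a feasible corner.
The minimum over all feasible corners is $2.56.

$2.56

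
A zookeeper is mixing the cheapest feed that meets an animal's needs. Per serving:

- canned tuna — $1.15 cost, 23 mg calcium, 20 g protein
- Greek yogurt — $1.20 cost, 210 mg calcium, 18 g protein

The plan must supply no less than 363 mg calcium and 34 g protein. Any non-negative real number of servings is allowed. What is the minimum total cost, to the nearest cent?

canned tuna only: max(363/23, 34/20) = 15.78 servings → $18.15.
Greek yogurt only: max(363/210, 34/18) = 1.889 servings → $2.27.
canned tuna + Greek yogurt with both tight: 0.1601 servings and 1.711 servings → $2.24.
Cheapest feasible corner: $2.24.

$2.24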